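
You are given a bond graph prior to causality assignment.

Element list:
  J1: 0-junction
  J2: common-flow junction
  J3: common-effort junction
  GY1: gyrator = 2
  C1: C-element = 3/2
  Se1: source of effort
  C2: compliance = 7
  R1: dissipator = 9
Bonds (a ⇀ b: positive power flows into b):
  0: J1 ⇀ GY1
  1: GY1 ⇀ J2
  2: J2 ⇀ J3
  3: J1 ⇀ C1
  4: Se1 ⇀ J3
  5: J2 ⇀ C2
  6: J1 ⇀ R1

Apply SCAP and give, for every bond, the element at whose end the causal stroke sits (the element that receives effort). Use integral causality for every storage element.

b4 →J3  (source Se1 imposes e)
b2 →J2  (J3: bond 4 brought effort, rest push out)
b3 →J1  (C1 outputs effort q/C1)
b0 →GY1  (common-e at J1 fixed by 3)
b6 →R1  (0-jn J1 has e-setter on 3)
b1 →GY1  (GY1: gyrator matches bond 0)
b5 →J2  (common-f at J2 fixed by 1)

#0 stroke→GY1
#1 stroke→GY1
#2 stroke→J2
#3 stroke→J1
#4 stroke→J3
#5 stroke→J2
#6 stroke→R1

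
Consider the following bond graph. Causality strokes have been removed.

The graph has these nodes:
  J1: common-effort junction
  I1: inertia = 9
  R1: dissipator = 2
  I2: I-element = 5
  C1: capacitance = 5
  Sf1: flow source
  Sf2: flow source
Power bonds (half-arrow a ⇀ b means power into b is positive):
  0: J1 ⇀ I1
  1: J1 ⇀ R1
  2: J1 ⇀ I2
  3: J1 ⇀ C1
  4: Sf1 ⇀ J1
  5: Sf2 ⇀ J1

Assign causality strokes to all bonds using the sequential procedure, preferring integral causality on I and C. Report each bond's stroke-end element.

bond 0 stroke at I1
bond 1 stroke at R1
bond 2 stroke at I2
bond 3 stroke at J1
bond 4 stroke at Sf1
bond 5 stroke at Sf2

bond 4 stroke at Sf1  (Sf1: flow source, stroke at near end)
bond 5 stroke at Sf2  (Sf2 (Sf) sets flow on bond)
bond 0 stroke at I1  (I1 outputs flow p/I1)
bond 2 stroke at I2  (I2 outputs flow p/I2)
bond 3 stroke at J1  (C1 outputs effort q/C1)
bond 1 stroke at R1  (0-jn J1 has e-setter on 3)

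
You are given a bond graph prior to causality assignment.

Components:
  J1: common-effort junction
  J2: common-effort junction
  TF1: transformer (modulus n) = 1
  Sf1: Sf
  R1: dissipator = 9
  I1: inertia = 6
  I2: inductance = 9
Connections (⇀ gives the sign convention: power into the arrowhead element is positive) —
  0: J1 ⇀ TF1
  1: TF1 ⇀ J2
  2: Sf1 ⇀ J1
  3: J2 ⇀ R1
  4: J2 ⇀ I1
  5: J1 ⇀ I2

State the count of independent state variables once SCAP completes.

2  (I1, I2 all integral)

bond 2 →Sf1  (Sf1 fixes flow; stroke at Sf1)
bond 4 →I1  (prefer integral on I1)
bond 5 →I2  (I2 outputs flow p/I2)
bond 0 →J1  (J1: last free bond brings effort in)
bond 1 →TF1  (through TF1, causality passes straight; one stroke at TF1)
bond 3 →J2  (J2: last free bond brings effort in)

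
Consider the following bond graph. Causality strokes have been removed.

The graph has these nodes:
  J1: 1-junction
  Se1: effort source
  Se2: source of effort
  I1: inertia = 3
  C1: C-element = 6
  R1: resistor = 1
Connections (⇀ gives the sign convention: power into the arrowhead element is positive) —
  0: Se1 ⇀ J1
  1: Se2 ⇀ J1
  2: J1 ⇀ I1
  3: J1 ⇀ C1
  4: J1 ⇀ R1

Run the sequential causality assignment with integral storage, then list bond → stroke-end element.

bond 0 stroke at J1  (Se1: effort source, stroke at far end)
bond 1 stroke at J1  (Se2: effort source, stroke at far end)
bond 2 stroke at I1  (I1 outputs flow p/I1)
bond 3 stroke at J1  (1-jn J1 has f-setter on 2)
bond 4 stroke at J1  (common-f at J1 fixed by 2)

β0 stroke at J1
β1 stroke at J1
β2 stroke at I1
β3 stroke at J1
β4 stroke at J1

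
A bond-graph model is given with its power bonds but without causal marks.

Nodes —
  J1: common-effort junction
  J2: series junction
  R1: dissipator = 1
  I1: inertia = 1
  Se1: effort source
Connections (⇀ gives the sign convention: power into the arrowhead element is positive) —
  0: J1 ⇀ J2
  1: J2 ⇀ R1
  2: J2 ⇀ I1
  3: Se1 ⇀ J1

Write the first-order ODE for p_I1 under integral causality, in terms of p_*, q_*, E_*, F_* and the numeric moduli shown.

bond 3 |J1  (Se1: effort source, stroke at far end)
bond 0 |J2  (J1 effort already set via bond 3)
bond 2 |I1  (prefer integral on I1)
bond 1 |J2  (common-f at J2 fixed by 2)

dp_I1/dt = E_Se1 - p_I1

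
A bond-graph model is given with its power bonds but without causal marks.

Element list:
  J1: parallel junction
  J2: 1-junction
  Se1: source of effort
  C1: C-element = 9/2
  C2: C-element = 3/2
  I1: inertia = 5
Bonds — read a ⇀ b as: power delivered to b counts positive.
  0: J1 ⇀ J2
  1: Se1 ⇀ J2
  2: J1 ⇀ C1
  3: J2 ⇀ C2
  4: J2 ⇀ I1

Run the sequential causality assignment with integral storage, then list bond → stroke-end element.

bond 0 stroke at J2
bond 1 stroke at J2
bond 2 stroke at J1
bond 3 stroke at J2
bond 4 stroke at I1

#1 →J2  (Se1: effort source, stroke at far end)
#2 →J1  (C1 integral (e out))
#0 →J2  (J1: bond 2 brought effort, rest push out)
#3 →J2  (C2 outputs effort q/C2)
#4 →I1  (only one flow-in slot at J2)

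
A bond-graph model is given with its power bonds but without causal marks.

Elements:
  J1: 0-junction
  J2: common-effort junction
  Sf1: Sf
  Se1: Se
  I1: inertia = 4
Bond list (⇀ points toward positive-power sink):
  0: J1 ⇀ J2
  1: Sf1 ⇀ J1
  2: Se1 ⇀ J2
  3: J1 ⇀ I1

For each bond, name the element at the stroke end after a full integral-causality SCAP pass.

b0 stroke at J1
b1 stroke at Sf1
b2 stroke at J2
b3 stroke at I1

b1 →Sf1  (Sf1 (Sf) sets flow on bond)
b2 →J2  (Se1 fixes effort; stroke away)
b0 →J1  (J2: bond 2 brought effort, rest push out)
b3 →I1  (J1 effort already set via bond 0)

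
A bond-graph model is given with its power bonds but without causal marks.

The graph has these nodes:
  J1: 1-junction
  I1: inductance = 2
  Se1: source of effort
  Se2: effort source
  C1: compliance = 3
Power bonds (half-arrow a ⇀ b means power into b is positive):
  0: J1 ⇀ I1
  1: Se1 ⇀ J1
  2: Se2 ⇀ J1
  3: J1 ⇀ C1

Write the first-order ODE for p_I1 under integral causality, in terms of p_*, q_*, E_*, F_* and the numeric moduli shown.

b1 stroke→J1  (Se1 fixes effort; stroke away)
b2 stroke→J1  (source Se2 imposes e)
b0 stroke→I1  (I1 integral (f out))
b3 stroke→J1  (common-f at J1 fixed by 0)

dp_I1/dt = E_Se1 + E_Se2 - q_C1/3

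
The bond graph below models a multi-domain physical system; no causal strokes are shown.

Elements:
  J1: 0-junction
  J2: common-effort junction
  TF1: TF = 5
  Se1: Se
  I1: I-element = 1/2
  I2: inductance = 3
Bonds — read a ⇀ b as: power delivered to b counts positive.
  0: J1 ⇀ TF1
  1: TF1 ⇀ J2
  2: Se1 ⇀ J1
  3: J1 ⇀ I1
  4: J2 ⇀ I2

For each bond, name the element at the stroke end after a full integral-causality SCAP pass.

bond 2 |J1  (Se1 fixes effort; stroke away)
bond 0 |TF1  (0-jn J1 has e-setter on 2)
bond 3 |I1  (J1: bond 2 brought effort, rest push out)
bond 1 |J2  (TF1: transformer flips bond 0)
bond 4 |I2  (common-e at J2 fixed by 1)

b0 stroke→TF1
b1 stroke→J2
b2 stroke→J1
b3 stroke→I1
b4 stroke→I2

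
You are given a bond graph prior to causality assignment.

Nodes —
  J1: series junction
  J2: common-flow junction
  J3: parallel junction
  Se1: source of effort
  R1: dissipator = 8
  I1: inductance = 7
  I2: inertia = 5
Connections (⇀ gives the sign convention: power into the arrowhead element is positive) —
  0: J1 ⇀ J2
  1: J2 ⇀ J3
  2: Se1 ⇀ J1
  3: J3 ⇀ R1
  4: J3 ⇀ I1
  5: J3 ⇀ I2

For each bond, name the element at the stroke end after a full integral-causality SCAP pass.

β0 →J2
β1 →J3
β2 →J1
β3 →R1
β4 →I1
β5 →I2

β2 stroke at J1  (Se1 (Se) sets effort on bond)
β0 stroke at J2  (only one flow-in slot at J1)
β1 stroke at J3  (only one flow-in slot at J2)
β3 stroke at R1  (0-jn J3 has e-setter on 1)
β4 stroke at I1  (J3 effort already set via bond 1)
β5 stroke at I2  (J3: bond 1 brought effort, rest push out)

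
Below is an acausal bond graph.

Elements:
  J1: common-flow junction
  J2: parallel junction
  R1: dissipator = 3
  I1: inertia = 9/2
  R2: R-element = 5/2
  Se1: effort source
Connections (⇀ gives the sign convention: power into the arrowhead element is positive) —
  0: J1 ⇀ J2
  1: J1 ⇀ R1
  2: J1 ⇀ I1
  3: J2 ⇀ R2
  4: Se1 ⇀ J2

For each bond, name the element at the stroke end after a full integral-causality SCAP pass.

#4 |J2  (Se1: effort source, stroke at far end)
#0 |J1  (common-e at J2 fixed by 4)
#3 |R2  (0-jn J2 has e-setter on 4)
#2 |I1  (I1 integral (f out))
#1 |J1  (J1: bond 2 brought flow, rest push out)

#0 stroke at J1
#1 stroke at J1
#2 stroke at I1
#3 stroke at R2
#4 stroke at J2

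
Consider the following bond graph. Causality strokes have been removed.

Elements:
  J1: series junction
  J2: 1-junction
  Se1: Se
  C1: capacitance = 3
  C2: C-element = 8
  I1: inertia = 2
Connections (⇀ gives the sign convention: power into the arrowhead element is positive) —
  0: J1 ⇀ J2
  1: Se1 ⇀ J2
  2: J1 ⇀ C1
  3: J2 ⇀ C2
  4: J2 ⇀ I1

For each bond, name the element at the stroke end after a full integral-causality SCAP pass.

b1 |J2  (source Se1 imposes e)
b2 |J1  (C1 outputs effort q/C1)
b0 |J2  (only one flow-in slot at J1)
b3 |J2  (C2 outputs effort q/C2)
b4 |I1  (J2 needs exactly one f-in)

β0 stroke→J2
β1 stroke→J2
β2 stroke→J1
β3 stroke→J2
β4 stroke→I1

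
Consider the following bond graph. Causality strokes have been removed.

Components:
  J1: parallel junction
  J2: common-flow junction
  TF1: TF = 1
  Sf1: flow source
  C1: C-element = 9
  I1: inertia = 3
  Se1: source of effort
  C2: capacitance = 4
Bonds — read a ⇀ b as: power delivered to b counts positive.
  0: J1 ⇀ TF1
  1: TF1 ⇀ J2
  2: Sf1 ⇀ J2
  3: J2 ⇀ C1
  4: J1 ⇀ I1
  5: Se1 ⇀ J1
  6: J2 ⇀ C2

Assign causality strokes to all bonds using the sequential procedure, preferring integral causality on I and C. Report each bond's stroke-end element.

b0 |TF1
b1 |J2
b2 |Sf1
b3 |J2
b4 |I1
b5 |J1
b6 |J2

bond 2 |Sf1  (Sf1 fixes flow; stroke at Sf1)
bond 5 |J1  (Se1 fixes effort; stroke away)
bond 0 |TF1  (J1 effort already set via bond 5)
bond 4 |I1  (0-jn J1 has e-setter on 5)
bond 1 |J2  (common-f at J2 fixed by 2)
bond 3 |J2  (J2: bond 2 brought flow, rest push out)
bond 6 |J2  (J2 flow already set via bond 2)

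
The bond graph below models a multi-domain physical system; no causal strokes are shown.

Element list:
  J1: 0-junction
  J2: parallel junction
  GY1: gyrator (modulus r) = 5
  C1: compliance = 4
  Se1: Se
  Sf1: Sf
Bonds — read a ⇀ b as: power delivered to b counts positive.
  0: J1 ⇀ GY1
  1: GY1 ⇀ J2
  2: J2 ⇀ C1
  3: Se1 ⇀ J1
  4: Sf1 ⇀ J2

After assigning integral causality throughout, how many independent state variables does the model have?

1  (C1 all integral)

b3 |J1  (Se1: effort source, stroke at far end)
b4 |Sf1  (Sf1 (Sf) sets flow on bond)
b0 |GY1  (common-e at J1 fixed by 3)
b1 |GY1  (GY1: gyrator matches bond 0)
b2 |J2  (closing 0-jn rule on J2)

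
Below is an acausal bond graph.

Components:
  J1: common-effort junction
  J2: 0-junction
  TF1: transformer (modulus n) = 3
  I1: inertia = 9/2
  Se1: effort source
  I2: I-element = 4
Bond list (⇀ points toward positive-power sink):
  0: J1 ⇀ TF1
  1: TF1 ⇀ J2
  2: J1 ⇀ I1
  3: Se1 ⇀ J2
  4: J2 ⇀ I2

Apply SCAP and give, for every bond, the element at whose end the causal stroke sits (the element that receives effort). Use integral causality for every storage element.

bond 3 stroke at J2  (Se1 (Se) sets effort on bond)
bond 1 stroke at TF1  (common-e at J2 fixed by 3)
bond 4 stroke at I2  (common-e at J2 fixed by 3)
bond 0 stroke at J1  (TF1: transformer flips bond 1)
bond 2 stroke at I1  (J1 effort already set via bond 0)

β0 |J1
β1 |TF1
β2 |I1
β3 |J2
β4 |I2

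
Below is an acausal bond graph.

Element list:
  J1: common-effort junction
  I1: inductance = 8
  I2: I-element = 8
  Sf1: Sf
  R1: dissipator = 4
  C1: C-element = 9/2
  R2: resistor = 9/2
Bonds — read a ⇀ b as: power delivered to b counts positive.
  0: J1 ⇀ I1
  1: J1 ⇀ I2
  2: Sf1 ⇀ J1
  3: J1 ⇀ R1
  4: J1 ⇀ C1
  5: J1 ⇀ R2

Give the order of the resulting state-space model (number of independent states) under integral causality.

β2 stroke→Sf1  (source Sf1 imposes f)
β0 stroke→I1  (prefer integral on I1)
β1 stroke→I2  (I2 outputs flow p/I2)
β4 stroke→J1  (C1 integral (e out))
β3 stroke→R1  (0-jn J1 has e-setter on 4)
β5 stroke→R2  (common-e at J1 fixed by 4)

3  (C1, I1, I2 all integral)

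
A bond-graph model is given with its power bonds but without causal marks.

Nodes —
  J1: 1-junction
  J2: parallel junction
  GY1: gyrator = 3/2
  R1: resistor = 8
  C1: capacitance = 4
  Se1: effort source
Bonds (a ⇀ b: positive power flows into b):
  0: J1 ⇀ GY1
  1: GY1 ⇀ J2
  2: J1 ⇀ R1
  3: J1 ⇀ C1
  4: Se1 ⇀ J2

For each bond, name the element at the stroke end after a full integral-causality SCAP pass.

bond 4 |J2  (Se1: effort source, stroke at far end)
bond 1 |GY1  (common-e at J2 fixed by 4)
bond 0 |GY1  (GY1: gyrator matches bond 1)
bond 2 |J1  (J1: bond 0 brought flow, rest push out)
bond 3 |J1  (J1: bond 0 brought flow, rest push out)

bond 0 |GY1
bond 1 |GY1
bond 2 |J1
bond 3 |J1
bond 4 |J2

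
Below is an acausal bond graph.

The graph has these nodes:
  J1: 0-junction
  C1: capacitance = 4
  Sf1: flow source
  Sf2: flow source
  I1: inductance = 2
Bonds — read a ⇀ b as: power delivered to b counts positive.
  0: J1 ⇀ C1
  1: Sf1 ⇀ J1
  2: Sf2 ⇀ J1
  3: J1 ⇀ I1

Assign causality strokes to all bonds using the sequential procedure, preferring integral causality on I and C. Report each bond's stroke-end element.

b0 stroke at J1
b1 stroke at Sf1
b2 stroke at Sf2
b3 stroke at I1

#1 |Sf1  (Sf1 fixes flow; stroke at Sf1)
#2 |Sf2  (Sf2 (Sf) sets flow on bond)
#0 |J1  (C1 outputs effort q/C1)
#3 |I1  (J1 effort already set via bond 0)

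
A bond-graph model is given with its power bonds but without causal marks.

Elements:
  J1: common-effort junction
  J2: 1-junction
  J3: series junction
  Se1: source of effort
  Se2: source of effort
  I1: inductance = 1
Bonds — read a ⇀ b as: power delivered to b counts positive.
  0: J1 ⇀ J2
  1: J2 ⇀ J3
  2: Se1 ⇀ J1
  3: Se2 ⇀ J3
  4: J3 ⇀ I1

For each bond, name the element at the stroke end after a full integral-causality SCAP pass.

bond 0 stroke→J2
bond 1 stroke→J3
bond 2 stroke→J1
bond 3 stroke→J3
bond 4 stroke→I1

b2 →J1  (Se1: effort source, stroke at far end)
b3 →J3  (Se2: effort source, stroke at far end)
b0 →J2  (J1 effort already set via bond 2)
b1 →J3  (only one flow-in slot at J2)
b4 →I1  (J3: last free bond brings flow in)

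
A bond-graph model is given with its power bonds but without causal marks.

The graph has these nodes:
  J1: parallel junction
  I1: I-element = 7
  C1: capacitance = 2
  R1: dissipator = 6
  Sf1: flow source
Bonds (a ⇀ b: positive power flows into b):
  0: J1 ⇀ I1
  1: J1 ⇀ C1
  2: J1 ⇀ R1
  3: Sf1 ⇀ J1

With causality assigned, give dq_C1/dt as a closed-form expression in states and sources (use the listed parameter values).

β3 |Sf1  (Sf1 fixes flow; stroke at Sf1)
β0 |I1  (prefer integral on I1)
β1 |J1  (C1 outputs effort q/C1)
β2 |R1  (J1: bond 1 brought effort, rest push out)

dq_C1/dt = F_Sf1 - p_I1/7 - q_C1/12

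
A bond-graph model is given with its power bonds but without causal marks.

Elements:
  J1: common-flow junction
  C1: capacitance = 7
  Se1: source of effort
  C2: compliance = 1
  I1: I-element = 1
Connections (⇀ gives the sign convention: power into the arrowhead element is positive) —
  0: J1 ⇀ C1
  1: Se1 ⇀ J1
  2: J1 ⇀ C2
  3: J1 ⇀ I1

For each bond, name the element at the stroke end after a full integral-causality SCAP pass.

bond 0 stroke→J1
bond 1 stroke→J1
bond 2 stroke→J1
bond 3 stroke→I1

#1 |J1  (Se1 (Se) sets effort on bond)
#0 |J1  (prefer integral on C1)
#2 |J1  (C2 integral (e out))
#3 |I1  (closing 1-jn rule on J1)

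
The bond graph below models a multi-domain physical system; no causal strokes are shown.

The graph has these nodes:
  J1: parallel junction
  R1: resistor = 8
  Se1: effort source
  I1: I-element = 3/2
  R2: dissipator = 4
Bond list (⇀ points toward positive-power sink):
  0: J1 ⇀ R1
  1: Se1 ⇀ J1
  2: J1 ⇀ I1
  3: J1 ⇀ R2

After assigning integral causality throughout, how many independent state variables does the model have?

#1 stroke at J1  (Se1 fixes effort; stroke away)
#0 stroke at R1  (J1 effort already set via bond 1)
#2 stroke at I1  (0-jn J1 has e-setter on 1)
#3 stroke at R2  (0-jn J1 has e-setter on 1)

1  (I1 all integral)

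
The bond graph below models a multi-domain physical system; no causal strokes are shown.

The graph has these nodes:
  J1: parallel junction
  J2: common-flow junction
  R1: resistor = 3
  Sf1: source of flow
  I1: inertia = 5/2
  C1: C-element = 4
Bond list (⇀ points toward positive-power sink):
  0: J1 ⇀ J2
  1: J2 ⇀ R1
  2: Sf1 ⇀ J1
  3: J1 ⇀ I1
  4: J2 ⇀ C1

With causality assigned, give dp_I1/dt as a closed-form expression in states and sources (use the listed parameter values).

bond 2 →Sf1  (source Sf1 imposes f)
bond 3 →I1  (I1: I, integral causality)
bond 0 →J1  (closing 0-jn rule on J1)
bond 1 →J2  (common-f at J2 fixed by 0)
bond 4 →J2  (1-jn J2 has f-setter on 0)

dp_I1/dt = 3*F_Sf1 - 6*p_I1/5 + q_C1/4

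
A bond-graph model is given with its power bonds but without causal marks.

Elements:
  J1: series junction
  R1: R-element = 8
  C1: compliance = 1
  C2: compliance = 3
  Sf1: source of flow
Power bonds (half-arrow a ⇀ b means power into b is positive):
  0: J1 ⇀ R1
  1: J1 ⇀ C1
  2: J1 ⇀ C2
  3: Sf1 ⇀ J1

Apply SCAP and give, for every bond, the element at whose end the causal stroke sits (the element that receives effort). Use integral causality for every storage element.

β0 stroke→J1
β1 stroke→J1
β2 stroke→J1
β3 stroke→Sf1

b3 →Sf1  (source Sf1 imposes f)
b0 →J1  (common-f at J1 fixed by 3)
b1 →J1  (J1: bond 3 brought flow, rest push out)
b2 →J1  (J1 flow already set via bond 3)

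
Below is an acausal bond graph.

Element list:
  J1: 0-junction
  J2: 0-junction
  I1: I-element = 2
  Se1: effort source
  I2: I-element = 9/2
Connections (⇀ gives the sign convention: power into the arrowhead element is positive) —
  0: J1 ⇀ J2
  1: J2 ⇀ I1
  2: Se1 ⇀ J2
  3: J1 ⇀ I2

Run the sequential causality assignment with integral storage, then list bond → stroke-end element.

β0 →J1
β1 →I1
β2 →J2
β3 →I2

β2 stroke→J2  (Se1 fixes effort; stroke away)
β0 stroke→J1  (0-jn J2 has e-setter on 2)
β1 stroke→I1  (common-e at J2 fixed by 2)
β3 stroke→I2  (0-jn J1 has e-setter on 0)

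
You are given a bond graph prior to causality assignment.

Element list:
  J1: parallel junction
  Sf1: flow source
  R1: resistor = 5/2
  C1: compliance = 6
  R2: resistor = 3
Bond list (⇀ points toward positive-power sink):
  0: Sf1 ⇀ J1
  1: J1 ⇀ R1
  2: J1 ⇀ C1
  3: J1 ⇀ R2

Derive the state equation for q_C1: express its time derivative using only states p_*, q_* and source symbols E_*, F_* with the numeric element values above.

dq_C1/dt = F_Sf1 - 11*q_C1/90

#0 stroke at Sf1  (Sf1 fixes flow; stroke at Sf1)
#2 stroke at J1  (C1: C, integral causality)
#1 stroke at R1  (0-jn J1 has e-setter on 2)
#3 stroke at R2  (common-e at J1 fixed by 2)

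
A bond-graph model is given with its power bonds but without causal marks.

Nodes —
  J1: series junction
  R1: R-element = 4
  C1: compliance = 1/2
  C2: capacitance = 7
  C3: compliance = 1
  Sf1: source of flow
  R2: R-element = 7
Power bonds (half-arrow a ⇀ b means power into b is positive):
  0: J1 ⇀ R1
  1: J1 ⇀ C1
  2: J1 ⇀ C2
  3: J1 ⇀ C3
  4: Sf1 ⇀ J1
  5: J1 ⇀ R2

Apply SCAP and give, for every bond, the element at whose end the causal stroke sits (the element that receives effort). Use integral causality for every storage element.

#4 stroke→Sf1  (Sf1 fixes flow; stroke at Sf1)
#0 stroke→J1  (common-f at J1 fixed by 4)
#1 stroke→J1  (common-f at J1 fixed by 4)
#2 stroke→J1  (1-jn J1 has f-setter on 4)
#3 stroke→J1  (J1 flow already set via bond 4)
#5 stroke→J1  (1-jn J1 has f-setter on 4)

β0 stroke at J1
β1 stroke at J1
β2 stroke at J1
β3 stroke at J1
β4 stroke at Sf1
β5 stroke at J1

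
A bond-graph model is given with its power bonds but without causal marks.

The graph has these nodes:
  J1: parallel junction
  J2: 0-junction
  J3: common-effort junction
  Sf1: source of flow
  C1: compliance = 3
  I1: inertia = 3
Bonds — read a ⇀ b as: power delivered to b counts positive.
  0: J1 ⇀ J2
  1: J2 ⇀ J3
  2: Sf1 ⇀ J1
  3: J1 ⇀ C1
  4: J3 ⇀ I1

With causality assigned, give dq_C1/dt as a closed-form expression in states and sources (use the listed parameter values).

β2 →Sf1  (Sf1 (Sf) sets flow on bond)
β3 →J1  (C1: C, integral causality)
β0 →J2  (0-jn J1 has e-setter on 3)
β1 →J3  (J2 effort already set via bond 0)
β4 →I1  (0-jn J3 has e-setter on 1)

dq_C1/dt = F_Sf1 - p_I1/3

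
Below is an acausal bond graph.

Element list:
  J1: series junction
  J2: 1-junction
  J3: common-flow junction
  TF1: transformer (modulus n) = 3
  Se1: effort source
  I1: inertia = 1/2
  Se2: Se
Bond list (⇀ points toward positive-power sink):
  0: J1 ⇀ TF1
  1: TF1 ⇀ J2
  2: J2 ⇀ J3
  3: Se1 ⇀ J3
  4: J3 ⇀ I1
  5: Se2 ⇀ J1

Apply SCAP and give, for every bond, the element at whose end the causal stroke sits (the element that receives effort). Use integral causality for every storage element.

b3 stroke→J3  (Se1 fixes effort; stroke away)
b5 stroke→J1  (Se2 (Se) sets effort on bond)
b0 stroke→TF1  (J1: last free bond brings flow in)
b1 stroke→J2  (TF TF1: opposite of bond 0)
b2 stroke→J3  (only one flow-in slot at J2)
b4 stroke→I1  (J3 needs exactly one f-in)

bond 0 stroke→TF1
bond 1 stroke→J2
bond 2 stroke→J3
bond 3 stroke→J3
bond 4 stroke→I1
bond 5 stroke→J1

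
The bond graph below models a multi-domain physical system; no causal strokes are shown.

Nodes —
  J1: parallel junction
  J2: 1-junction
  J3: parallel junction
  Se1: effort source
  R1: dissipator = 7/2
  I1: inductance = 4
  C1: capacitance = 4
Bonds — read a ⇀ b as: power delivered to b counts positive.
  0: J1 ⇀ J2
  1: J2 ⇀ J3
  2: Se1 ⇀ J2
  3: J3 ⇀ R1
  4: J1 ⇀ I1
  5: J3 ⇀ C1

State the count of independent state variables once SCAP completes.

2  (C1, I1 all integral)

b2 |J2  (Se1 fixes effort; stroke away)
b4 |I1  (I1: I, integral causality)
b0 |J1  (J1 needs exactly one e-in)
b1 |J2  (J2 flow already set via bond 0)
b5 |J3  (C1 outputs effort q/C1)
b3 |R1  (J3 effort already set via bond 5)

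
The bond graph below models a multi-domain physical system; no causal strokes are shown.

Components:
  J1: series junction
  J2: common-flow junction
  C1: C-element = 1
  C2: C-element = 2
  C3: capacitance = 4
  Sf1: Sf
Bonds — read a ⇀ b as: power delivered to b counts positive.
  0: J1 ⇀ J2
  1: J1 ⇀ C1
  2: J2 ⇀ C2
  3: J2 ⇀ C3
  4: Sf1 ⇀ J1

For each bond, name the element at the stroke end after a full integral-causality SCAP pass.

b4 stroke at Sf1  (Sf1: flow source, stroke at near end)
b0 stroke at J1  (1-jn J1 has f-setter on 4)
b1 stroke at J1  (1-jn J1 has f-setter on 4)
b2 stroke at J2  (1-jn J2 has f-setter on 0)
b3 stroke at J2  (1-jn J2 has f-setter on 0)

#0 stroke→J1
#1 stroke→J1
#2 stroke→J2
#3 stroke→J2
#4 stroke→Sf1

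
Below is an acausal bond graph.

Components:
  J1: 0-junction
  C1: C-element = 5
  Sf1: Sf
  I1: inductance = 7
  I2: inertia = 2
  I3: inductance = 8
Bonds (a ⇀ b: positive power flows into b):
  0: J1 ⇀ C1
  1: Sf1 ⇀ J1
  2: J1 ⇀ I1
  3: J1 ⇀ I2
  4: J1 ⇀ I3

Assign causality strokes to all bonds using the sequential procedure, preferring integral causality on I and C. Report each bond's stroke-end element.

bond 0 stroke→J1
bond 1 stroke→Sf1
bond 2 stroke→I1
bond 3 stroke→I2
bond 4 stroke→I3

bond 1 →Sf1  (Sf1 fixes flow; stroke at Sf1)
bond 0 →J1  (C1 outputs effort q/C1)
bond 2 →I1  (0-jn J1 has e-setter on 0)
bond 3 →I2  (J1 effort already set via bond 0)
bond 4 →I3  (common-e at J1 fixed by 0)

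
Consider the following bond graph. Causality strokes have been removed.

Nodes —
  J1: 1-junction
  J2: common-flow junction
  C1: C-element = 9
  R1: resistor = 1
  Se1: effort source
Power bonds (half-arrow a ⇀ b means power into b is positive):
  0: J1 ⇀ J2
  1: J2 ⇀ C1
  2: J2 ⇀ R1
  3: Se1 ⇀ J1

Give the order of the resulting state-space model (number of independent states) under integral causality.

#3 stroke→J1  (source Se1 imposes e)
#0 stroke→J2  (J1 needs exactly one f-in)
#1 stroke→J2  (C1 outputs effort q/C1)
#2 stroke→R1  (only one flow-in slot at J2)

1  (C1 all integral)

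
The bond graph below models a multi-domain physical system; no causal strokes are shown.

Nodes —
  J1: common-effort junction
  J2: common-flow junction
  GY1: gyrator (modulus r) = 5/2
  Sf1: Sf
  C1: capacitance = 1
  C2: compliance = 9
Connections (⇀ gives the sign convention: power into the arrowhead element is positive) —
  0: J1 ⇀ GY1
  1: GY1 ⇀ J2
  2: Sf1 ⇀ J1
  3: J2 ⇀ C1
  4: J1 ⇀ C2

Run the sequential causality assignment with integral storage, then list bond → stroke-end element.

β2 stroke at Sf1  (source Sf1 imposes f)
β3 stroke at J2  (prefer integral on C1)
β1 stroke at GY1  (only one flow-in slot at J2)
β0 stroke at GY1  (through GY1, causality inverts; strokes same side of GY1)
β4 stroke at J1  (only one effort-in slot at J1)

bond 0 stroke→GY1
bond 1 stroke→GY1
bond 2 stroke→Sf1
bond 3 stroke→J2
bond 4 stroke→J1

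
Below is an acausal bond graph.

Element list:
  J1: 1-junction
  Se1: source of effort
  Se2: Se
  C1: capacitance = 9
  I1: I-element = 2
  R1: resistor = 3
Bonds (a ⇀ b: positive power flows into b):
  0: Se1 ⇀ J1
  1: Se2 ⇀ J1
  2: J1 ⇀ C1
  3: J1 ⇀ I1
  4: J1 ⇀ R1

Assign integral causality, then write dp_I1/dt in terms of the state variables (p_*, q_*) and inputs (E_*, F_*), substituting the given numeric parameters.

dp_I1/dt = E_Se1 + E_Se2 - 3*p_I1/2 - q_C1/9

bond 0 |J1  (Se1 fixes effort; stroke away)
bond 1 |J1  (Se2 (Se) sets effort on bond)
bond 2 |J1  (prefer integral on C1)
bond 3 |I1  (I1 integral (f out))
bond 4 |J1  (J1 flow already set via bond 3)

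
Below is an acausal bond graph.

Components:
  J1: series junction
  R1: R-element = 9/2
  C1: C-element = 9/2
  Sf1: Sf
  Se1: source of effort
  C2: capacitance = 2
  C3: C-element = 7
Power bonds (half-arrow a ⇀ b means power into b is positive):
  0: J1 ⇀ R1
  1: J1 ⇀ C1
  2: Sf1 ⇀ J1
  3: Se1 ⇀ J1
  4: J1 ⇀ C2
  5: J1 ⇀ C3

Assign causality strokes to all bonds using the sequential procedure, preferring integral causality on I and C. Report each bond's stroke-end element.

b2 stroke at Sf1  (Sf1: flow source, stroke at near end)
b3 stroke at J1  (Se1: effort source, stroke at far end)
b0 stroke at J1  (common-f at J1 fixed by 2)
b1 stroke at J1  (J1: bond 2 brought flow, rest push out)
b4 stroke at J1  (J1 flow already set via bond 2)
b5 stroke at J1  (J1: bond 2 brought flow, rest push out)

β0 →J1
β1 →J1
β2 →Sf1
β3 →J1
β4 →J1
β5 →J1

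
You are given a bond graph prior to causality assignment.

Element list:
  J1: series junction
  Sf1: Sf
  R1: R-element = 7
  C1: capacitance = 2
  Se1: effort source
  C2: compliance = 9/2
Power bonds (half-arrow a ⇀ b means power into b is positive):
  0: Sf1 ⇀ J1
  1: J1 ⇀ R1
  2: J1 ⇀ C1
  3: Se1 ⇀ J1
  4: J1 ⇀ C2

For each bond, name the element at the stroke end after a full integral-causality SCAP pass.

β0 stroke→Sf1
β1 stroke→J1
β2 stroke→J1
β3 stroke→J1
β4 stroke→J1

bond 0 |Sf1  (Sf1 (Sf) sets flow on bond)
bond 3 |J1  (Se1: effort source, stroke at far end)
bond 1 |J1  (J1 flow already set via bond 0)
bond 2 |J1  (J1: bond 0 brought flow, rest push out)
bond 4 |J1  (1-jn J1 has f-setter on 0)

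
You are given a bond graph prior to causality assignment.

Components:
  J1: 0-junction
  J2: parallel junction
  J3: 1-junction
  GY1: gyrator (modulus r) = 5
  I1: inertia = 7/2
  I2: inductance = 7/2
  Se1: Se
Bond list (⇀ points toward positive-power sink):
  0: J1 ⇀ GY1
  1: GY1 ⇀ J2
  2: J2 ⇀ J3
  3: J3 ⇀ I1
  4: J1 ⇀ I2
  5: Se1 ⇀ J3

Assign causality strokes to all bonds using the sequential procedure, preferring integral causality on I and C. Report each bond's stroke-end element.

β0 stroke→J1
β1 stroke→J2
β2 stroke→J3
β3 stroke→I1
β4 stroke→I2
β5 stroke→J3

β5 stroke→J3  (Se1: effort source, stroke at far end)
β3 stroke→I1  (I1 integral (f out))
β2 stroke→J3  (common-f at J3 fixed by 3)
β1 stroke→J2  (closing 0-jn rule on J2)
β0 stroke→J1  (GY GY1: same side as bond 1)
β4 stroke→I2  (J1 effort already set via bond 0)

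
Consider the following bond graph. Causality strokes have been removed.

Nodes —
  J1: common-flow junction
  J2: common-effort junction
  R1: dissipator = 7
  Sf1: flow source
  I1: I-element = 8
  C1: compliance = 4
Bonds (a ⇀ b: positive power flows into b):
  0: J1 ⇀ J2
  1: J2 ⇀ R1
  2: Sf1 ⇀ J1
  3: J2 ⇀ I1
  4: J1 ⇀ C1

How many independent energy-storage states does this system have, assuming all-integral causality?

2  (C1, I1 all integral)

b2 stroke→Sf1  (Sf1: flow source, stroke at near end)
b0 stroke→J1  (common-f at J1 fixed by 2)
b4 stroke→J1  (1-jn J1 has f-setter on 2)
b3 stroke→I1  (I1 outputs flow p/I1)
b1 stroke→J2  (J2: last free bond brings effort in)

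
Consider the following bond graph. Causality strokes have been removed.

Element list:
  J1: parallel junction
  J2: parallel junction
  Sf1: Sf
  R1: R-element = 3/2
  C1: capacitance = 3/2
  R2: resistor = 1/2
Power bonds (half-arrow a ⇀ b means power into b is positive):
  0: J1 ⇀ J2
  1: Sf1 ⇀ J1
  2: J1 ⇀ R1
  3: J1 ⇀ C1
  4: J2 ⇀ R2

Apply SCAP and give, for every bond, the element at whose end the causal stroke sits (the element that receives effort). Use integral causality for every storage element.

bond 0 stroke→J2
bond 1 stroke→Sf1
bond 2 stroke→R1
bond 3 stroke→J1
bond 4 stroke→R2

β1 |Sf1  (Sf1 (Sf) sets flow on bond)
β3 |J1  (C1: C, integral causality)
β0 |J2  (J1 effort already set via bond 3)
β2 |R1  (common-e at J1 fixed by 3)
β4 |R2  (J2 effort already set via bond 0)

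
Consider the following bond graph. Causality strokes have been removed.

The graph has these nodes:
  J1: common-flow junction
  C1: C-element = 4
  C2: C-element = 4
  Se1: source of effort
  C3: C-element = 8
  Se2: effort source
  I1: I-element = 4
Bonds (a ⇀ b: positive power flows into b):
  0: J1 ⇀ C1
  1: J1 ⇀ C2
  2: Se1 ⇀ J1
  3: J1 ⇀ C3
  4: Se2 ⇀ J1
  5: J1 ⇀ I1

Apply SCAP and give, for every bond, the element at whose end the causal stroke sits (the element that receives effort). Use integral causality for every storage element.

#0 →J1
#1 →J1
#2 →J1
#3 →J1
#4 →J1
#5 →I1

b2 stroke→J1  (Se1 (Se) sets effort on bond)
b4 stroke→J1  (source Se2 imposes e)
b0 stroke→J1  (C1: C, integral causality)
b1 stroke→J1  (C2 outputs effort q/C2)
b3 stroke→J1  (C3 outputs effort q/C3)
b5 stroke→I1  (closing 1-jn rule on J1)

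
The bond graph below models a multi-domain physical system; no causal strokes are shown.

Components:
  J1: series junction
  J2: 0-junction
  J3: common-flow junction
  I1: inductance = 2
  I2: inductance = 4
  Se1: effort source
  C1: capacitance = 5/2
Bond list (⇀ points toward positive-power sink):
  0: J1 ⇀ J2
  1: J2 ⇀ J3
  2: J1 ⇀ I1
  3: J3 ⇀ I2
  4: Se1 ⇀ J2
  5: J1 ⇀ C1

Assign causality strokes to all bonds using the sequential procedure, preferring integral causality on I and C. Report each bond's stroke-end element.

β4 →J2  (Se1 fixes effort; stroke away)
β0 →J1  (J2: bond 4 brought effort, rest push out)
β1 →J3  (J2 effort already set via bond 4)
β3 →I2  (only one flow-in slot at J3)
β2 →I1  (I1 outputs flow p/I1)
β5 →J1  (1-jn J1 has f-setter on 2)

b0 stroke→J1
b1 stroke→J3
b2 stroke→I1
b3 stroke→I2
b4 stroke→J2
b5 stroke→J1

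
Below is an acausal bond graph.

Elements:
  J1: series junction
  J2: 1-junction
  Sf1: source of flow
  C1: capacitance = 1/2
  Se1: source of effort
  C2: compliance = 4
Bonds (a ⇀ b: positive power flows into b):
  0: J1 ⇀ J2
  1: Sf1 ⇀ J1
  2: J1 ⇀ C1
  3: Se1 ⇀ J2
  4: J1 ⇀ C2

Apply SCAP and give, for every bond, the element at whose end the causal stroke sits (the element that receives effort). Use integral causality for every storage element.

#1 stroke→Sf1  (source Sf1 imposes f)
#3 stroke→J2  (Se1: effort source, stroke at far end)
#0 stroke→J1  (J1 flow already set via bond 1)
#2 stroke→J1  (common-f at J1 fixed by 1)
#4 stroke→J1  (1-jn J1 has f-setter on 1)

#0 stroke→J1
#1 stroke→Sf1
#2 stroke→J1
#3 stroke→J2
#4 stroke→J1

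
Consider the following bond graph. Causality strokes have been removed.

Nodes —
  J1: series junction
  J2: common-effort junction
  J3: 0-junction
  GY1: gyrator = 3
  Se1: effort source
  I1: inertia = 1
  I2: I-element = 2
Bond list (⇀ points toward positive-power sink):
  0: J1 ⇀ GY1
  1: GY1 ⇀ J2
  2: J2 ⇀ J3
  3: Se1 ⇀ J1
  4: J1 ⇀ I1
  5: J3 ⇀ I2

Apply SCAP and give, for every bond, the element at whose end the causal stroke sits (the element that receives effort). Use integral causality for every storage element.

b0 stroke→J1
b1 stroke→J2
b2 stroke→J3
b3 stroke→J1
b4 stroke→I1
b5 stroke→I2

bond 3 stroke at J1  (source Se1 imposes e)
bond 4 stroke at I1  (I1 outputs flow p/I1)
bond 0 stroke at J1  (J1: bond 4 brought flow, rest push out)
bond 1 stroke at J2  (GY GY1: same side as bond 0)
bond 2 stroke at J3  (J2 effort already set via bond 1)
bond 5 stroke at I2  (common-e at J3 fixed by 2)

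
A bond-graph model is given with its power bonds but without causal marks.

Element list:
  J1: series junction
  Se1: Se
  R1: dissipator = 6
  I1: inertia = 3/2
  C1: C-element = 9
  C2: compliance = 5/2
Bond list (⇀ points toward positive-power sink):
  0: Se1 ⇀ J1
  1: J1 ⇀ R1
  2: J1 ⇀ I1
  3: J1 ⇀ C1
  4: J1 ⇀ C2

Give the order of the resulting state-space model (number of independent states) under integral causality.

#0 →J1  (Se1: effort source, stroke at far end)
#2 →I1  (I1: I, integral causality)
#1 →J1  (common-f at J1 fixed by 2)
#3 →J1  (common-f at J1 fixed by 2)
#4 →J1  (1-jn J1 has f-setter on 2)

3  (C1, C2, I1 all integral)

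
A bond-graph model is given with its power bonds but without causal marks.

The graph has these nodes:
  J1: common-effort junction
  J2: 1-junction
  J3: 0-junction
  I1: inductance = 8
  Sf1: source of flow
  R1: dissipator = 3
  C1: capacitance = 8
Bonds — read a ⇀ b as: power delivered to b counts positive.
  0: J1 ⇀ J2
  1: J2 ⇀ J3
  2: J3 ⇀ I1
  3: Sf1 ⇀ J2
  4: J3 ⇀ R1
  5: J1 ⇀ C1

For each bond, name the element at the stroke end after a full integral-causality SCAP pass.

β0 stroke→J2
β1 stroke→J2
β2 stroke→I1
β3 stroke→Sf1
β4 stroke→J3
β5 stroke→J1

b3 stroke at Sf1  (Sf1 (Sf) sets flow on bond)
b0 stroke at J2  (J2 flow already set via bond 3)
b1 stroke at J2  (J2: bond 3 brought flow, rest push out)
b5 stroke at J1  (J1 needs exactly one e-in)
b2 stroke at I1  (I1 outputs flow p/I1)
b4 stroke at J3  (only one effort-in slot at J3)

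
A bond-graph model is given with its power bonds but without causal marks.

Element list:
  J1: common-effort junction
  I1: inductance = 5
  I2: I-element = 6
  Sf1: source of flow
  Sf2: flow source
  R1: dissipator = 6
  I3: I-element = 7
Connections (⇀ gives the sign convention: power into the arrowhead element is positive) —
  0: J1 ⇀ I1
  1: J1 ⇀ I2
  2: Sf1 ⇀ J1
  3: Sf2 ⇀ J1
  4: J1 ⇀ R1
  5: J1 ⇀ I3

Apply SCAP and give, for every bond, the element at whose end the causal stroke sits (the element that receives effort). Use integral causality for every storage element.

#2 stroke→Sf1  (Sf1: flow source, stroke at near end)
#3 stroke→Sf2  (Sf2: flow source, stroke at near end)
#0 stroke→I1  (I1 integral (f out))
#1 stroke→I2  (prefer integral on I2)
#5 stroke→I3  (I3 integral (f out))
#4 stroke→J1  (closing 0-jn rule on J1)

bond 0 |I1
bond 1 |I2
bond 2 |Sf1
bond 3 |Sf2
bond 4 |J1
bond 5 |I3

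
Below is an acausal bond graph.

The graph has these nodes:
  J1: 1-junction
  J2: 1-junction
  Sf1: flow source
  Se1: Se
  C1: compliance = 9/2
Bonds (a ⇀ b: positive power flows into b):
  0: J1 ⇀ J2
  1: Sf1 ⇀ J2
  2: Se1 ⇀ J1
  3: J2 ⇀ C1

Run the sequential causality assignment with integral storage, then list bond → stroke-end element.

β1 |Sf1  (Sf1 (Sf) sets flow on bond)
β2 |J1  (Se1: effort source, stroke at far end)
β0 |J2  (closing 1-jn rule on J1)
β3 |J2  (J2 flow already set via bond 1)

#0 stroke→J2
#1 stroke→Sf1
#2 stroke→J1
#3 stroke→J2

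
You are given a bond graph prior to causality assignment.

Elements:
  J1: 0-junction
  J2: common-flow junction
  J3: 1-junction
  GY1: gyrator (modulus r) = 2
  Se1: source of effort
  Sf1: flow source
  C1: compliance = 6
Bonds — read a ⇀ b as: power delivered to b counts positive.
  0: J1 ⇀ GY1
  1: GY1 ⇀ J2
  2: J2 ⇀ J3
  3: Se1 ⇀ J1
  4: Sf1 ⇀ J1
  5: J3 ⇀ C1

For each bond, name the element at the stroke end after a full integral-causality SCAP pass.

b3 stroke→J1  (Se1: effort source, stroke at far end)
b4 stroke→Sf1  (Sf1: flow source, stroke at near end)
b0 stroke→GY1  (J1: bond 3 brought effort, rest push out)
b1 stroke→GY1  (GY GY1: same side as bond 0)
b2 stroke→J2  (common-f at J2 fixed by 1)
b5 stroke→J3  (J3 flow already set via bond 2)

β0 stroke→GY1
β1 stroke→GY1
β2 stroke→J2
β3 stroke→J1
β4 stroke→Sf1
β5 stroke→J3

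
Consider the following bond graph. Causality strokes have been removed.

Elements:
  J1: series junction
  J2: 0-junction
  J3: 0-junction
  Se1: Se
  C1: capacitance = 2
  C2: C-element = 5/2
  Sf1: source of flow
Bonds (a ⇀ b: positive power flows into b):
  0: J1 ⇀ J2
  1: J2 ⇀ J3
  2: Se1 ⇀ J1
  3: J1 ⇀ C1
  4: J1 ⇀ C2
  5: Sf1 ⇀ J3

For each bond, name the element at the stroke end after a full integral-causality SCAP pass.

#2 |J1  (Se1 (Se) sets effort on bond)
#5 |Sf1  (Sf1 fixes flow; stroke at Sf1)
#1 |J3  (closing 0-jn rule on J3)
#0 |J2  (only one effort-in slot at J2)
#3 |J1  (J1 flow already set via bond 0)
#4 |J1  (1-jn J1 has f-setter on 0)

b0 |J2
b1 |J3
b2 |J1
b3 |J1
b4 |J1
b5 |Sf1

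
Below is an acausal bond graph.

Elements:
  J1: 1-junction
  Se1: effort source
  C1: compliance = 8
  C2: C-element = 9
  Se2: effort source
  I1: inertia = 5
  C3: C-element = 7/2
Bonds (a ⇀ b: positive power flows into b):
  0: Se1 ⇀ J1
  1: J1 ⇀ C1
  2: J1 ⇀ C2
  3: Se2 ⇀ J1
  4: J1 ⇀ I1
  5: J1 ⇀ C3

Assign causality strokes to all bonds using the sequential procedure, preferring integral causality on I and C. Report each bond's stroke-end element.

#0 stroke at J1  (Se1: effort source, stroke at far end)
#3 stroke at J1  (source Se2 imposes e)
#1 stroke at J1  (C1 integral (e out))
#2 stroke at J1  (C2 integral (e out))
#4 stroke at I1  (I1 outputs flow p/I1)
#5 stroke at J1  (J1: bond 4 brought flow, rest push out)

b0 stroke→J1
b1 stroke→J1
b2 stroke→J1
b3 stroke→J1
b4 stroke→I1
b5 stroke→J1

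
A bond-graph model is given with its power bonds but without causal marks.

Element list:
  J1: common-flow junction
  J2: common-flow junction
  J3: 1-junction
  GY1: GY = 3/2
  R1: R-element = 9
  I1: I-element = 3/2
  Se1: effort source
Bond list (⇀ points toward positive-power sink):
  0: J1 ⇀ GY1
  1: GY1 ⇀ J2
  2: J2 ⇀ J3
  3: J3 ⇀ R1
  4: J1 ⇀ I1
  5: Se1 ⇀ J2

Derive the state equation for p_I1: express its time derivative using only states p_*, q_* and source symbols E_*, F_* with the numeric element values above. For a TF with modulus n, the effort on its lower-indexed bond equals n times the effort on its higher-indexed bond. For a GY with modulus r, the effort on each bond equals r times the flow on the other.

bond 5 |J2  (Se1: effort source, stroke at far end)
bond 4 |I1  (I1: I, integral causality)
bond 0 |J1  (common-f at J1 fixed by 4)
bond 1 |J2  (through GY1, causality inverts; strokes same side of GY1)
bond 2 |J3  (J2: last free bond brings flow in)
bond 3 |R1  (closing 1-jn rule on J3)

dp_I1/dt = -E_Se1/6 - p_I1/6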